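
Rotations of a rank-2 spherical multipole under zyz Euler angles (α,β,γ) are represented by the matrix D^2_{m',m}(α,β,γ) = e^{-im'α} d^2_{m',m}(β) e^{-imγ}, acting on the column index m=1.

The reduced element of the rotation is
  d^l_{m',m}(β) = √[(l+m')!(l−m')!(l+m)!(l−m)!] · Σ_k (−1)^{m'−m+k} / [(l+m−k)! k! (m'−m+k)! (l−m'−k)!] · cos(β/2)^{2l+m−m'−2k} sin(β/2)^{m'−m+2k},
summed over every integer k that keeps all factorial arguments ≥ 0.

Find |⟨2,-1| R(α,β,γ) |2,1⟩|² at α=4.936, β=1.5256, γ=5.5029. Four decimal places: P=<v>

P=0.2710

Split into d^2_{-1,1}(β=1.5256) × two z-phases.
Half-angle: c=0.722904, s=0.690948. N=√(1·6·6·1)=6.000000
k∈{2,3} keeps every argument non-negative
  k=2: (−1)^0·6.0000/(2)·0.7229^2·0.6909^2 = +0.748469
  k=3: (−1)^1·6.0000/(6)·0.7229^0·0.6909^4 = -0.227920
d^2_{-1,1}(1.5256) = +0.748469 -0.227920 = +0.520549
|D^2_{-1,1}|² = |d^2_{-1,1}(β)|² = (+0.520549)² = 0.270971 (the z-rotation phases have unit modulus)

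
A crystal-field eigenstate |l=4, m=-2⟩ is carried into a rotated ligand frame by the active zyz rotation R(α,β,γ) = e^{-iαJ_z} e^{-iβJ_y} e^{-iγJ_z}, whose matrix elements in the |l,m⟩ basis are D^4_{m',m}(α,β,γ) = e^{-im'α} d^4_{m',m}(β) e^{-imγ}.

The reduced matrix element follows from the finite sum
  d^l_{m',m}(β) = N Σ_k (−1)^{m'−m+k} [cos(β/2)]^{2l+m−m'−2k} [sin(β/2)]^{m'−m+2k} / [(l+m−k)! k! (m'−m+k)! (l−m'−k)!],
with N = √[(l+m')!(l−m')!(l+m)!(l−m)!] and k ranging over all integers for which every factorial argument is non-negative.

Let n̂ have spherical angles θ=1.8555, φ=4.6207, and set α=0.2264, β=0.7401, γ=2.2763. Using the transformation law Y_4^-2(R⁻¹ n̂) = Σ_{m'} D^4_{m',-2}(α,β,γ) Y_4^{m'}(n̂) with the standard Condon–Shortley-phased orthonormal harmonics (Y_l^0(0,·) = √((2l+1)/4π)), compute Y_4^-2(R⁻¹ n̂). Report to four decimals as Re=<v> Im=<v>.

Re=0.0044 Im=0.0487

Need the full column D^4_{m',-2} for m'=−4..4 at α=0.2264, β=0.7401, γ=2.2763.
cos(β/2)=0.932309, sin(β/2)=0.361662
d^4_{-4,-2}: single k=2 term ⇒ +0.454512;  D = +0.308417-0.333856i
d^4_{-3,-2}: k∈[1..2] ⇒ +0.828489 -0.374019 = +0.454470;  D = +0.225585-0.394531i
d^4_{-2,-2}: k∈[0..2] ⇒ +0.570795 -1.030735 +0.193884 = -0.266056;  D = -0.076847+0.254716i
d^4_{-1,-2}: k∈[0..2] ⇒ -0.939419 +0.706830 -0.070910 = -0.303499;  D = -0.020201+0.302826i
d^4_{0,-2}: k∈[0..2] ⇒ +0.814868 -0.326995 +0.018453 = +0.506325;  D = -0.080561-0.499875i
d^4_{1,-2}: k∈[0..2] ⇒ -0.471220 +0.106366 -0.003201 = -0.368056;  D = +0.138632+0.340949i
d^4_{2,-2}: k∈[0..2] ⇒ +0.193884 -0.023341 +0.000293 = +0.170836;  D = -0.098229-0.139772i
d^4_{3,-2}: k∈[0..1] ⇒ -0.056283 +0.002823 = -0.053460;  D = +0.039773+0.035723i
d^4_{4,-2}: single k=0 term ⇒ +0.010292;  D = -0.009006-0.004983i
Y_4^{m'}(θ=1.8555,φ=4.6207) and Σ D·Y over m':
  (+0.3084-0.3339i)·(+0.3505+0.1346i)  (+0.2256-0.3945i)·(-0.0844+0.2991i)  (-0.0768+0.2547i)·(+0.1357+0.0252i)  (-0.0202+0.3028i)·(-0.0286+0.3108i)  (-0.0806-0.4999i)·(+0.0900+0.0000i)  (+0.1386+0.3409i)·(+0.0286+0.3108i)  (-0.0982-0.1398i)·(+0.1357-0.0252i)  (+0.0398+0.0357i)·(+0.0844+0.2991i)  (-0.0090-0.0050i)·(+0.3505-0.1346i)
Y_4^-2(R⁻¹ n̂) = +0.004350+0.048693i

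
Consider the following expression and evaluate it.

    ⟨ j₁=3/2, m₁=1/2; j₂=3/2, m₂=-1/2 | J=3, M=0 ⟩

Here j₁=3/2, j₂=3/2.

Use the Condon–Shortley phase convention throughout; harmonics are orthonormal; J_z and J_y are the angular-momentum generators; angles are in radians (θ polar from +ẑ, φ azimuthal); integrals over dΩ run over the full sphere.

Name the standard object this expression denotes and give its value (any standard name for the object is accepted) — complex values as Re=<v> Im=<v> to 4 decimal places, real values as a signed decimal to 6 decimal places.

This is a Clebsch–Gordan (vector-coupling) coefficient.
√[7·0!3!3!/7! · 2!1!1!2!3!3!] = √(36/5)
  +(−1)^0/∏(0,0,1,1,2,2)! = 1/4  (running 1/4)
⟨..|..⟩ = √(36/5)·(1/4) = +0.670820

Clebsch–Gordan coefficient, +√(9/20) ≈ +0.670820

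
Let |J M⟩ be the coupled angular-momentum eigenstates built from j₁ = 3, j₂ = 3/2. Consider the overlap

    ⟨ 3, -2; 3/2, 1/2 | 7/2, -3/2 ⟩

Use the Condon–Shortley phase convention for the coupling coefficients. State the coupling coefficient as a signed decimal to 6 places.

triangle: 1!×5!×2!/9! = 240/362880
(j±m)!: 1!×5!×2!×1!×2!×5! = 57600
prefactor² = (2J+1)×Δ×N² = 6400/21
  k=0: +1/(0!×1!×5!×2!×0!×0!) = 1/240
  k=1: −1/(1!×0!×4!×1!×1!×1!) = -1/24
Σ = -3/80  ⇒  CG² = 6400/21×(-3/80)² = 3/7
CG = −√(3/7) = -0.654654

-0.654654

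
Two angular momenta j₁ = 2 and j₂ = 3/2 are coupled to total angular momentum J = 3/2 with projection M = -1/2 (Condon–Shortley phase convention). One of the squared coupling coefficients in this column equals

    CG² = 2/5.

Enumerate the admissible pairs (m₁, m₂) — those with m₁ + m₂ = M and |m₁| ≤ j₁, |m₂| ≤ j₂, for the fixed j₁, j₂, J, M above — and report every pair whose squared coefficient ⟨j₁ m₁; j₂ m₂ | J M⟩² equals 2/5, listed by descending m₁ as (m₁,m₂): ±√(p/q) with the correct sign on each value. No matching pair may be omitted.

Admissible pairs with m₁+m₂ = M = -1/2: (-2,3/2), (-1,1/2), (0,-1/2), (1,-3/2)
  (m₁,m₂)=(1,-3/2): CG² = 2/5, CG = +√(2/5)   ← matches the target
  (m₁,m₂)=(0,-1/2): CG² = 1/5, CG = −√(1/5)
  (m₁,m₂)=(-1,1/2): CG² = 0/1, CG = 0
  (m₁,m₂)=(-2,3/2): CG² = 2/5, CG = +√(2/5)   ← matches the target
Pairs with CG² = 2/5: (1,-3/2): +√(2/5); (-2,3/2): +√(2/5)

(1,-3/2): +√(2/5); (-2,3/2): +√(2/5)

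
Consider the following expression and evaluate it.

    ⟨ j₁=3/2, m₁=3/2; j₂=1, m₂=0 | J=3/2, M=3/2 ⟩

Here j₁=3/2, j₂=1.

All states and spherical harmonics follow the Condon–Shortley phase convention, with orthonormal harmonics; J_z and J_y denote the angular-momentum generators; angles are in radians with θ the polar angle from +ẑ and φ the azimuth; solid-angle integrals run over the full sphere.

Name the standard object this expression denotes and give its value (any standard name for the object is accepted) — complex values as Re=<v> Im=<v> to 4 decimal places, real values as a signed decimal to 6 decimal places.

Clebsch–Gordan coefficient, +√(3/5) ≈ +0.774597

This is a Clebsch–Gordan (vector-coupling) coefficient.
√[4·1!2!1!/5! · 3!0!1!1!3!0!] = √(12/5)
  +(−1)^0/∏(0,1,0,1,2,0)! = 1/2  (running 1/2)
⟨..|..⟩ = √(12/5)·(1/2) = +0.774597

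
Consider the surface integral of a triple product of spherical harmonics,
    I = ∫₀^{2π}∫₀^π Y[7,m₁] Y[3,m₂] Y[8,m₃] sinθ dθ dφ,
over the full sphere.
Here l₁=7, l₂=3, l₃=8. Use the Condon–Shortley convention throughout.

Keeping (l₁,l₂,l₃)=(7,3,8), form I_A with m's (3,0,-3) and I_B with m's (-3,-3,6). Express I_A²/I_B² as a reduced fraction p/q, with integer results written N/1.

9/182

Same 7,3,8: normalisation and zero-m 3j drop out of the ratio.
A: Δ: 2! 12! 4! / 19! → 1/5290740; sum: t=0:+1/11612160 t=1:−1/8709120 t=2:+1/87091200 = -1/58060800; 3j²(7 3 8; 3 0 -3) = Δ·Π!·Σ² = 99/117572  (sign +1)
B: Δ: 2! 12! 4! / 19! → 1/5290740; sum: t=0:+1/348364800 = 1/348364800; 3j²(7 3 8; -3 -3 6) = Δ·Π!·Σ² = 11/646  (sign +1)
I_A²/I_B² = (99/117572)/(11/646) = 9/182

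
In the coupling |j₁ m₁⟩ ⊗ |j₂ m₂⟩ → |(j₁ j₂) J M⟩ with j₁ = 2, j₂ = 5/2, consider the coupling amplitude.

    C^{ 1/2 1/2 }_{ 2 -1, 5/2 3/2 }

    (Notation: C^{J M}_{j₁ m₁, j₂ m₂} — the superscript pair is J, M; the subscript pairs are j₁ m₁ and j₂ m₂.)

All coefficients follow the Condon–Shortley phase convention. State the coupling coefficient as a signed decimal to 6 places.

-0.516398

j₁+j₂−J=4  J+j₁−j₂=0  J−j₁+j₂=1  j₁+j₂+J+1=6
(j₁±m₁, j₂±m₂, J±M) = (1,3,4,1,1,0)
P² = 48/5
sum k=3..3:
  [3] −1/6 = -1/6
S = -1/6
C² = P²·S² = 4/15 ; C = -0.516398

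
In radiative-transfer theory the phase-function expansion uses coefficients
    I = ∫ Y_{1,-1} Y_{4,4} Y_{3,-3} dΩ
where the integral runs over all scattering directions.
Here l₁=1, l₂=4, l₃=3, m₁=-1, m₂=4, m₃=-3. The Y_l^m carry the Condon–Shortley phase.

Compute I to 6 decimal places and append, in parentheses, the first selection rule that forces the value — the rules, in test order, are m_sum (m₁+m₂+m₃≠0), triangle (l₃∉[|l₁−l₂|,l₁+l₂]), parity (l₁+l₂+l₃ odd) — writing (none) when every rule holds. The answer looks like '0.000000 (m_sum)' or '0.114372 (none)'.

Rules hold: Σm=0, L=8 even, 3≤3≤5.
N = 3·9·7 = 189
Δ = 2!·0!·6!/9! = 1/252
Racah Σ t=1..1: t=1:−1/36 = -1/36
⇒ 3j(1 4 3; 0 0 0)² = 4/63, sgn +1
Racah Σ t=2..2: t=2:+1/1440 = 1/1440
⇒ 3j(1 4 3; -1 4 -3)² = 1/9, sgn +1
4πI² = N·(3j₀)²·(3jₘ)² = 4/3
I = +1·√(1.33333/4π) = 0.32573501
No selection rule forces the value: the integral is nonzero (none).

0.325735 (none)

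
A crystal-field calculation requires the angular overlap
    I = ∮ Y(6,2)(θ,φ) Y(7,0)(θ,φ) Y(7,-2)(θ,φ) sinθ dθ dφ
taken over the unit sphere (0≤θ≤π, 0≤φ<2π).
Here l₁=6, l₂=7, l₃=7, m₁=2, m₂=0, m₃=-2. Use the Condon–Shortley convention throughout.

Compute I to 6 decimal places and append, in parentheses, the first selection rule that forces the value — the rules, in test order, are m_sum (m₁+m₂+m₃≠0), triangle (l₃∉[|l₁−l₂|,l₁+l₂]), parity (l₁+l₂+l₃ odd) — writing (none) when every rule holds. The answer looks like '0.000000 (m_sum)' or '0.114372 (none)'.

Rules hold: Σm=0, L=20 even, 1≤7≤13.
N = 13·15·15 = 2925
Δ = 6!·6!·8!/21! = 1/2444321880
Racah Σ t=0..6: t=0:+1/2612736000 t=1:−1/20736000 t=2:+1/1658880 t=3:−1/746496 t=4:+1/1658880 t=5:−1/20736000 t=6:+1/2612736000 = -1/4354560
⇒ 3j(6 7 7; 0 0 0)² = 1000/138567, sgn +1
Racah Σ t=0..4: t=0:+1/174182400 t=1:−1/6220800 t=2:+1/1658880 t=3:−1/2488320 t=4:+1/24883200 = 1/11612160
⇒ 3j(6 7 7; 2 0 -2)² = 150/46189, sgn -1
4πI² = N·(3j₀)²·(3jₘ)² = 11250000/164109517
I = -1·√(0.0685518/4π) = -0.07385917
No selection rule forces the value: the integral is nonzero (none).

-0.073859 (none)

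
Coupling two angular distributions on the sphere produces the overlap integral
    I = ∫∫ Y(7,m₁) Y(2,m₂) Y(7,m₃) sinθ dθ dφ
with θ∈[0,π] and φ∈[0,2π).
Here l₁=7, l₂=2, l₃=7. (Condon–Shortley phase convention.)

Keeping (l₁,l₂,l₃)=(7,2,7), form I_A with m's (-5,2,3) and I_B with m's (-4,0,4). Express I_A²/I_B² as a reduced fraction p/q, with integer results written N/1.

Shared (l₁,l₂,l₃)=(7,2,7): N and (l;000)² cancel in I_A²/I_B².
A: Δ = 2!·12!·2!/17! = 1/185640; Racah Σ t=2..2: t=2:+1/29030400 = 1/29030400; ⇒ 3j(7 2 7; -5 2 3)² = 99/7735, sgn +1
B: Δ = 2!·12!·2!/17! = 1/185640; Racah Σ t=0..2: t=0:+1/159667200 t=1:−1/7257600 t=2:+1/8709120 = -1/59875200; ⇒ 3j(7 2 7; -4 0 4)² = 8/23205, sgn +1
I_A²/I_B² = (99/7735)/(8/23205) = 297/8

297/8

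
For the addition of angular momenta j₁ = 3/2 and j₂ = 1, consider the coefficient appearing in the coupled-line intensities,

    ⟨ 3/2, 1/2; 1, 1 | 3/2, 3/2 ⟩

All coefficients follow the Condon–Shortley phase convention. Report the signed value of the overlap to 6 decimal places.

−√(2/5) = -0.632456

√[4·1!2!1!/5! · 2!1!2!0!3!0!] = √(8/5)
  +(−1)^1/∏(1,0,0,1,2,0)! = -1/2  (running -1/2)
⟨..|..⟩ = √(8/5)·(-1/2) = -0.632456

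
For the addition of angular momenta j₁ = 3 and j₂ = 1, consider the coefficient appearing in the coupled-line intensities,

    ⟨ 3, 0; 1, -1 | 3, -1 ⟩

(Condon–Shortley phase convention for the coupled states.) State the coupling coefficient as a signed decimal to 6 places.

√[7·1!5!1!/8! · 3!3!0!2!2!4!] = √(72)
  +(−1)^0/∏(0,1,3,0,2,1)! = 1/12  (running 1/12)
⟨..|..⟩ = √(72)·(1/12) = +0.707107

+√(1/2) ≈ +0.707107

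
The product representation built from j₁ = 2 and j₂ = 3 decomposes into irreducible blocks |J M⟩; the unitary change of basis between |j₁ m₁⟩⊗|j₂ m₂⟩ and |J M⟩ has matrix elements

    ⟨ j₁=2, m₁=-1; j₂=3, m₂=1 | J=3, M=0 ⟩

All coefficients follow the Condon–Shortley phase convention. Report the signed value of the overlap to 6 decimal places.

+0.182574  (= +√(1/30))

j₁+j₂−J=2  J+j₁−j₂=2  J−j₁+j₂=4  j₁+j₂+J+1=9
(j₁±m₁, j₂±m₂, J±M) = (1,3,4,2,3,3)
P² = 96/5
sum k=1..2:
  [1] −1/12 = -1/12
  [2] +1/8 = 1/8
S = 1/24
C² = P²·S² = 1/30 ; C = +0.182574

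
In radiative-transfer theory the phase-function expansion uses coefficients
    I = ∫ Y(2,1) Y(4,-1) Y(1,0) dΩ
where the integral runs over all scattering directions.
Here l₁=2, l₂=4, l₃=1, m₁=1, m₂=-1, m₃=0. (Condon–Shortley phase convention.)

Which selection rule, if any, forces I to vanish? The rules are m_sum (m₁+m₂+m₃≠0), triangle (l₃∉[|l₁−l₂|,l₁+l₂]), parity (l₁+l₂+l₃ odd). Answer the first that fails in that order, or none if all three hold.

m₁+m₂+m₃ = 1 − 1 + 0 = 0  ✓
triangle: need |l₁−l₂| ≤ l₃ ≤ l₁+l₂ = [2,6]; l₃=1 is outside  ✗
parity: l₁+l₂+l₃ = 7 is odd

triangle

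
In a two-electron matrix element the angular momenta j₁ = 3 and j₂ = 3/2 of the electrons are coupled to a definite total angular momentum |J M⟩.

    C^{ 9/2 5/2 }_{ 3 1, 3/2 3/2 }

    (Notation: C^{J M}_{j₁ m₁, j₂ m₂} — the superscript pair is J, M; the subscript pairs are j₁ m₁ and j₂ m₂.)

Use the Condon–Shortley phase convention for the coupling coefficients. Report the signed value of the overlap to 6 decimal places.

triangle: 0!·6!·3!/10! = 4320/3628800
(j±m)!: 4!·2!·3!·0!·7!·2! = 2903040
prefactor² = (2J+1)·Δ·N² = 34560
  k=0: +1/(0!·0!·2!·3!·4!·0!) = 1/288
Σ = 1/288  ⇒  CG² = 34560·(1/288)² = 5/12
CG = +√(5/12) = +0.645497

+√(5/12) ≈ +0.645497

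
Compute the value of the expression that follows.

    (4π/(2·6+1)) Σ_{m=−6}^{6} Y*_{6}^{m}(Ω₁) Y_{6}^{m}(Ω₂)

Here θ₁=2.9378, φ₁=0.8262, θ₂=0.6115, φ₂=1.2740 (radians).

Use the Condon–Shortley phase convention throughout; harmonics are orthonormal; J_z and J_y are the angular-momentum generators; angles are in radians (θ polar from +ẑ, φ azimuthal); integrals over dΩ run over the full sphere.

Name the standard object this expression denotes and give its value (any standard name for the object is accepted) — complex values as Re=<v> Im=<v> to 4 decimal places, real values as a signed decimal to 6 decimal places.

This sum is the spherical-harmonic addition theorem: it equals the Legendre polynomial P_l(cos γ) of the angle γ between the two directions.
Expand P_6 via completeness: Σ_{m} conj(Y_{6,m}) at Ω₁ times Y_{6,m} at Ω₂ —
  m=-6: Y*=+0.000008-0.000032i  Y=+0.003605-0.016916i  product -0.000001-0.000000i
  m=-5: Y*=+0.000306+0.000465i  Y=+0.085127-0.007409i  product +0.000029+0.000037i
  m=-4: Y*=-0.005640-0.000929i  Y=+0.092465+0.229097i  product -0.000309-0.001378i
  m=-3: Y*=+0.031464-0.024571i  Y=-0.343161+0.277732i  product -0.003973+0.017171i
  m=-2: Y*=-0.015321+0.187331i  Y=-0.334977-0.226033i  product +0.047475-0.059289i
  m=-1: Y*=-0.364141-0.395138i  Y=-0.015882+0.051929i  product +0.026302-0.012634i
  m=+0: Y*=+0.618978-0.000000i  Y=-0.418267+0.000000i  product -0.258898+0.000000i
  m=+1: Y*=+0.364141-0.395138i  Y=+0.015882+0.051929i  product +0.026302+0.012634i
  m=+2: Y*=-0.015321-0.187331i  Y=-0.334977+0.226033i  product +0.047475+0.059289i
  m=+3: Y*=-0.031464-0.024571i  Y=+0.343161+0.277732i  product -0.003973-0.017171i
  m=+4: Y*=-0.005640+0.000929i  Y=+0.092465-0.229097i  product -0.000309+0.001378i
  m=+5: Y*=-0.000306+0.000465i  Y=-0.085127-0.007409i  product +0.000029-0.000037i
  m=+6: Y*=+0.000008+0.000032i  Y=+0.003605+0.016916i  product -0.000001+0.000000i
Total Σ_m = -0.119849+0.000000i. Multiply by 0.966644: -0.115851+0.000000i. P_6(cos γ) = -0.115851

Legendre polynomial (addition theorem), -0.115851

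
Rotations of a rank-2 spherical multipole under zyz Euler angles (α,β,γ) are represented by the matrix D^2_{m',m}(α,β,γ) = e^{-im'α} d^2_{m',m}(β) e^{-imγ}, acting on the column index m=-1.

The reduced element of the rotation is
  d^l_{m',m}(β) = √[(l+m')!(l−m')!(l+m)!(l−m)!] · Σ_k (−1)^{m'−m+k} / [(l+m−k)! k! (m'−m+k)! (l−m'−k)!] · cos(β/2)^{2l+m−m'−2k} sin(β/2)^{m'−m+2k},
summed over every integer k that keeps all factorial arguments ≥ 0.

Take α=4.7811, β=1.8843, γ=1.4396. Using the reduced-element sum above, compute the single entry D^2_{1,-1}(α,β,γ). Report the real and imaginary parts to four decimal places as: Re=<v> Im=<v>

D^2_{1,-1}(4.7811,1.8843,1.4396) = e^{-i·1·4.7811}·d^2_{1,-1}(1.8843)·e^{-i·-1·1.4396}. Compute d first:
Half-angle: c=0.588050, s=0.808824. N=√(6·1·1·6)=6.000000
The bounds max(0,m−m')=0 and min(l+m,l−m')=1 give 2 terms
  k=0: (−1)^2·6.0000/(2)·0.5881^2·0.8088^2 = +0.678670
  k=1: (−1)^3·6.0000/(6)·0.5881^0·0.8088^4 = -0.427973
d^2_{1,-1}(1.8843) = +0.678670 -0.427973 = +0.250697
Phases: e^{-i·(1)·4.7811}=+0.068657+0.997640i, e^{-i·(-1)·1.4396}=+0.130820+0.991406i ⇒ D=-0.245704+0.049783i

Re=-0.2457 Im=0.0498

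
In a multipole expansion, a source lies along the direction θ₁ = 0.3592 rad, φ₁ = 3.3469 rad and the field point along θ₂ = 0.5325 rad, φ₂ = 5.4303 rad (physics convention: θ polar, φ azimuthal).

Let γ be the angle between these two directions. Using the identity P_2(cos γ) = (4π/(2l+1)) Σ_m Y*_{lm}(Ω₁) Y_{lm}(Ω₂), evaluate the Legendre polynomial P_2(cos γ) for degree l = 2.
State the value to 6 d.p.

Expand P_2 via completeness: Σ_{m} conj(Y_{2,m}) at Ω₁ times Y_{2,m} at Ω₂ —
  [-2]  conj(Y_{2,-2})(Ω₁) = (0.043764, 0.019053) ; Y_{2,-2}(Ω₂) = (-0.013397, 0.098656) ; Δ = (-0.002466, 0.004062)
  [-1]  conj(Y_{2,-1})(Ω₁) = (-0.248899, -0.051831) ; Y_{2,-1}(Ω₂) = (0.222280, 0.254506) ; Δ = (-0.042134, -0.074867)
  [+0]  conj(Y_{2,0})(Ω₁) = (0.513864, -0.000000) ; Y_{2,0}(Ω₂) = (0.386909, 0.000000) ; Δ = (0.198818, 0.000000)
  [+1]  conj(Y_{2,1})(Ω₁) = (0.248899, -0.051831) ; Y_{2,1}(Ω₂) = (-0.222280, 0.254506) ; Δ = (-0.042134, 0.074867)
  [+2]  conj(Y_{2,2})(Ω₁) = (0.043764, -0.019053) ; Y_{2,2}(Ω₂) = (-0.013397, -0.098656) ; Δ = (-0.002466, -0.004062)
Total Σ_m = (0.109618, 0.000000). Multiply by 2.513274: (0.275501, 0.000000). P_2(cos γ) = 0.275501

0.275501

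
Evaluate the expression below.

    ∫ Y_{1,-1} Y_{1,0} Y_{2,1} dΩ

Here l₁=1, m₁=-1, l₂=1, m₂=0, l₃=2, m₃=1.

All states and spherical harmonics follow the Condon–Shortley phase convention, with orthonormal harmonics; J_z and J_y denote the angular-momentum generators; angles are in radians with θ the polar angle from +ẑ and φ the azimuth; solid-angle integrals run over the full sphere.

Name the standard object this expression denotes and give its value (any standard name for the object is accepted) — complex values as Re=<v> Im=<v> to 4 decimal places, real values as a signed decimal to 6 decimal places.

This is a Gaunt coefficient — the integral of a triple product of spherical harmonics over the sphere.
Checks pass: Σm=0; 4 even; l₃=2∈[0,2].
(2·1+1)(2·1+1)(2·2+1) = 45
Δ: 0! 2! 2! / 5! → 1/30
sum: t=0:+1/1 = 1/1
3j²(1 1 2; 0 0 0) = Δ·Π!·Σ² = 2/15  (sign +1)
sum: t=0:+1/2 = 1/2
3j²(1 1 2; -1 0 1) = Δ·Π!·Σ² = 1/10  (sign -1)
combine: 4πI² = 45·2/15·1/10 = 3/5
take √, sign -1: I = -0.21850969

Gaunt coefficient, -0.218510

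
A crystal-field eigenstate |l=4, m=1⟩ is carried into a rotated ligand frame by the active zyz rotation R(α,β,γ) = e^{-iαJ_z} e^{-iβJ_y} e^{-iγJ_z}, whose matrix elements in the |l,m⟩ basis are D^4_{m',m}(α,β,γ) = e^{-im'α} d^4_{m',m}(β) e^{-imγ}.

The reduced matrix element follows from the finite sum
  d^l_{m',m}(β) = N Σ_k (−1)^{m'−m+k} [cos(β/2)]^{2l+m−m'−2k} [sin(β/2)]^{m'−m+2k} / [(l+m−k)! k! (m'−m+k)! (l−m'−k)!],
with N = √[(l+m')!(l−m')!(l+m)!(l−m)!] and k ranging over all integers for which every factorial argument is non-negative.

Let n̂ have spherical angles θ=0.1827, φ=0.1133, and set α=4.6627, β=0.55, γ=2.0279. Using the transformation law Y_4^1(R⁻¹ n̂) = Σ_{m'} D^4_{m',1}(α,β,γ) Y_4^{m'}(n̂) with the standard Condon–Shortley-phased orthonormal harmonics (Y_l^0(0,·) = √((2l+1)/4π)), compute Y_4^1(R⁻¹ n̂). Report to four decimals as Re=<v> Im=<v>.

Need the full column D^4_{m',1} for m'=−4..4 at α=4.6627, β=0.5500, γ=2.0279.
cos(β/2)=0.962425, sin(β/2)=0.271547
d^4_{-4,1}: single k=5 term ⇒ +0.009850;  D = -0.006007-0.007806i
d^4_{-3,1}: k∈[4..5] ⇒ +0.061712 -0.002948 = +0.058764;  D = +0.048294-0.033479i
d^4_{-2,1}: k∈[3..5] ⇒ +0.233822 -0.027921 +0.000445 = +0.206345;  D = +0.108992+0.175212i
d^4_{-1,1}: k∈[2..5] ⇒ +0.585992 -0.139949 +0.005571 -0.000030 = +0.451584;  D = -0.394823+0.219188i
d^4_{0,1}: k∈[1..4] ⇒ +0.928814 -0.443645 +0.035318 -0.000469 = +0.520018;  D = -0.229510-0.466630i
d^4_{1,1}: k∈[0..3] ⇒ +0.736098 -0.878988 +0.139949 -0.003714 = -0.006655;  D = -0.006110+0.002637i
d^4_{2,1}: k∈[0..2] ⇒ -0.881150 +0.350732 -0.018614 = -0.549032;  D = -0.192241-0.514276i
d^4_{3,1}: k∈[0..1] ⇒ +0.465117 -0.061712 = +0.403405;  D = -0.384417+0.122308i
d^4_{4,1}: single k=0 term ⇒ -0.123727;  D = +0.031610+0.119621i
Y_4^{m'}(θ=0.1827,φ=0.1133) and Σ D·Y over m':
  (-0.0060-0.0078i)·(+0.0004-0.0002i)  (+0.0483-0.0335i)·(+0.0070-0.0025i)  (+0.1090+0.1752i)·(+0.0621-0.0143i)  (-0.3948+0.2192i)·(+0.3165-0.0360i)  (-0.2295-0.4666i)·(+0.7106+0.0000i)  (-0.0061+0.0026i)·(-0.3165-0.0360i)  (-0.1922-0.5143i)·(+0.0621+0.0143i)  (-0.3844+0.1223i)·(-0.0070-0.0025i)  (+0.0316+0.1196i)·(+0.0004+0.0002i)
Y_4^1(R⁻¹ n̂) = -0.270230-0.274184i

Re=-0.2702 Im=-0.2742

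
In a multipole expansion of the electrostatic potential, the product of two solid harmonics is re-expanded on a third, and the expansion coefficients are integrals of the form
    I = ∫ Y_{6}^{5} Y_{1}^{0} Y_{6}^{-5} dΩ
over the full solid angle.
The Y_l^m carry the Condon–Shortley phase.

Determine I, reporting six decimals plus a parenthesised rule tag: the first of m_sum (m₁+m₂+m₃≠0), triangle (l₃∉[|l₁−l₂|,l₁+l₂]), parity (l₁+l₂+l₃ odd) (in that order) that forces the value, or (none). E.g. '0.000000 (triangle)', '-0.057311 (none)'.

l₁+l₂+l₃=13 is odd: 3j(l;000)=0 ⇒ I=0

0.000000 (parity)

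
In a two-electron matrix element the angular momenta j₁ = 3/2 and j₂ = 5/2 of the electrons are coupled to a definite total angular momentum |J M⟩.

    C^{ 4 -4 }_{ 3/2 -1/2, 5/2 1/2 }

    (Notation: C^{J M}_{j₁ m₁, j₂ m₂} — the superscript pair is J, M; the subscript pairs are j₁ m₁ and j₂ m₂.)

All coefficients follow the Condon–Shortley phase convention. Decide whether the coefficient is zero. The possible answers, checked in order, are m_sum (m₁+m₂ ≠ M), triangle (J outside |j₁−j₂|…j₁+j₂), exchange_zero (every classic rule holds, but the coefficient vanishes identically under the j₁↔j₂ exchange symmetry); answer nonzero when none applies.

m-sum: m₁+m₂ = -1/2+1/2 = 0, M = -4  ✗ ⇒ coefficient is 0

m_sum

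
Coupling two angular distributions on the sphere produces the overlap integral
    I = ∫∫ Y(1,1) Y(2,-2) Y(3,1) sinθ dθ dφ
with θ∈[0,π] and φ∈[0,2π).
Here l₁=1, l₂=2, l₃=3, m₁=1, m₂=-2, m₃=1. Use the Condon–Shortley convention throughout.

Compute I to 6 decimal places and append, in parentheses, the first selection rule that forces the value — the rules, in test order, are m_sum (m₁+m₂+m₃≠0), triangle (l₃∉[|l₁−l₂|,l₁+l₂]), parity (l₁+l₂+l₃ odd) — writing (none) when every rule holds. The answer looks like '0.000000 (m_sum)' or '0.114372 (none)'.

m-sum 0 ✓  L=6 even ✓  1≤3≤3 ✓
Π(2lᵢ+1) = 3×5×7 = 105
triangle coeff Δ(1,2,3) = 1/105
Σ_t [0,0]: t=0:+1/4 = 1/4
(3j)²=3/35 [(1 2 3; 0 0 0)], sign=-1
Σ_t [0,0]: t=0:+1/48 = 1/48
(3j)²=1/105 [(1 2 3; 1 -2 1)], sign=+1
⇒ 4πI² = 3/35
I = (-1)√(3/35/(4π)) = -0.08258890
No selection rule forces the value: the integral is nonzero (none).

-0.082589 (none)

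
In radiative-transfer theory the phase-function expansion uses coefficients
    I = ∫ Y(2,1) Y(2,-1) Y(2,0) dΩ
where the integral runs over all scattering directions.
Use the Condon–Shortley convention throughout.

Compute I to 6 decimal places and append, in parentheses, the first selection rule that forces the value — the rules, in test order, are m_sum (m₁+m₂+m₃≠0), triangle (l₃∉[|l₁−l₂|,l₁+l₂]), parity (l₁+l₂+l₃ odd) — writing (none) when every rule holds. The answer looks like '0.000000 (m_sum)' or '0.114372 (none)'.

m-sum 0 ✓  L=6 even ✓  0≤2≤4 ✓
Π(2lᵢ+1) = 5×5×5 = 125
triangle coeff Δ(2,2,2) = 1/630
Σ_t [0,2]: t=0:+1/8 t=1:−1/1 t=2:+1/8 = -3/4
(3j)²=2/35 [(2 2 2; 0 0 0)], sign=-1
Σ_t [0,1]: t=0:+1/2 t=1:−1/4 = 1/4
(3j)²=1/70 [(2 2 2; 1 -1 0)], sign=+1
⇒ 4πI² = 5/49
I = (-1)√(5/49/(4π)) = -0.09011188
No selection rule forces the value: the integral is nonzero (none).

-0.090112 (none)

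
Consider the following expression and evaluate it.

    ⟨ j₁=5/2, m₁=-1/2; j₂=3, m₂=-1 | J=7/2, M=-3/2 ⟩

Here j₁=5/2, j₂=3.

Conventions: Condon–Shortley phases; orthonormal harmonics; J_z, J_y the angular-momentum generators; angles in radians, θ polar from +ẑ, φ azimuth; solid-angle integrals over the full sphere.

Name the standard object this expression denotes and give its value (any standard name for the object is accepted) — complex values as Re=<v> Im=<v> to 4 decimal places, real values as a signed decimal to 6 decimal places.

This is a Clebsch–Gordan (vector-coupling) coefficient.
triangle: 2!×3!×4!/10! = 288/3628800
(j±m)!: 2!×3!×2!×4!×2!×5! = 138240
prefactor² = (2J+1)×Δ×N² = 3072/35
  k=0: +1/(0!×2!×3!×2!×0!×2!) = 1/48
  k=1: −1/(1!×1!×2!×1!×1!×3!) = -1/12
  k=2: +1/(2!×0!×1!×0!×2!×4!) = 1/96
Σ = -5/96  ⇒  CG² = 3072/35×(-5/96)² = 5/21
CG = −√(5/21) = -0.487950

Clebsch–Gordan coefficient, −√(5/21) ≈ -0.487950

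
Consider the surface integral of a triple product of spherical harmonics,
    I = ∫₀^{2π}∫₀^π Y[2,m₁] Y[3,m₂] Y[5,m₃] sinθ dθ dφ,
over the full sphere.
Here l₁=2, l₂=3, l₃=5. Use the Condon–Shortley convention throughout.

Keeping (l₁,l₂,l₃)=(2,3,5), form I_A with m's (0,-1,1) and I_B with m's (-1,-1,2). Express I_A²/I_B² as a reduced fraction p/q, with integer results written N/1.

Same 2,3,5: normalisation and zero-m 3j drop out of the ratio.
A: Δ: 0! 4! 6! / 11! → 1/2310; sum: t=0:+1/192 = 1/192; 3j²(2 3 5; 0 -1 1) = Δ·Π!·Σ² = 3/77  (sign +1)
B: Δ: 0! 4! 6! / 11! → 1/2310; sum: t=0:+1/288 = 1/288; 3j²(2 3 5; -1 -1 2) = Δ·Π!·Σ² = 1/22  (sign -1)
I_A²/I_B² = (3/77)/(1/22) = 6/7

6/7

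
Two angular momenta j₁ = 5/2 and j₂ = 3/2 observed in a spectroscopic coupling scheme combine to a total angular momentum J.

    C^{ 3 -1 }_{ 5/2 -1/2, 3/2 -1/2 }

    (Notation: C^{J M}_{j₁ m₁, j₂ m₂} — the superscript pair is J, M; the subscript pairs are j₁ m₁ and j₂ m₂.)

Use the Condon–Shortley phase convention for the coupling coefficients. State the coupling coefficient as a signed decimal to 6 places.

triangle: 1!×4!×2!/8! = 48/40320
(j±m)!: 2!×3!×1!×2!×2!×4! = 1152
prefactor² = (2J+1)×Δ×N² = 48/5
  k=0: +1/(0!×1!×3!×1!×1!×1!) = 1/6
  k=1: −1/(1!×0!×2!×0!×2!×2!) = -1/8
Σ = 1/24  ⇒  CG² = 48/5×(1/24)² = 1/60
CG = +√(1/60) = +0.129099

+0.129099  (= +√(1/60))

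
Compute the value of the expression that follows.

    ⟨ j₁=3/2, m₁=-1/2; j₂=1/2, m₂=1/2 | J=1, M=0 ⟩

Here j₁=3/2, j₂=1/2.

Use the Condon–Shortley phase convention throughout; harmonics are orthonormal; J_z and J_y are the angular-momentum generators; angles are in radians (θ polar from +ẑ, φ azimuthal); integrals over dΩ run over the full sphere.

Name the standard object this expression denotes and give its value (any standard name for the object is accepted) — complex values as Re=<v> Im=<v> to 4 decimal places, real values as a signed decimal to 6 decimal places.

Clebsch–Gordan coefficient, −√(1/2) ≈ -0.707107

This is a Clebsch–Gordan (vector-coupling) coefficient.
√[3·1!2!0!/4! · 1!2!1!0!1!1!] = √(1/2)
  +(−1)^1/∏(1,0,1,0,1,0)! = -1  (running -1)
⟨..|..⟩ = √(1/2)·(-1) = -0.707107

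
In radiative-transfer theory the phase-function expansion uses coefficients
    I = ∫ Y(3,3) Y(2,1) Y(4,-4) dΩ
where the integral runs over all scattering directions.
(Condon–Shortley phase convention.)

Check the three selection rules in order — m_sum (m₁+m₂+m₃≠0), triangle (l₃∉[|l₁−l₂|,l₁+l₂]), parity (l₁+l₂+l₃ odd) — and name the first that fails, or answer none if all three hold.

azimuthal sum: 3 + 1 − 4 = 0  ✓
1 ≤ 4 ≤ 5 (triangle on l)  ✓
L = 3 + 2 + 4 = 9 (odd)  ✗

parity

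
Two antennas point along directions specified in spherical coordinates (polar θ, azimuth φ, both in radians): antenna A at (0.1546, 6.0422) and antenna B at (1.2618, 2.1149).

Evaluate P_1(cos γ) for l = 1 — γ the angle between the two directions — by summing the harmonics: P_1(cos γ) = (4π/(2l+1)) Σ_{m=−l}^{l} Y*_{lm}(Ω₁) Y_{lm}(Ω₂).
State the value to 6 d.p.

Summing Y*_{l m}(θ₁,φ₁)·Y_{l m}(θ₂,φ₂) over m ∈ [−1, 1]; prefactor 4π/(2·1+1) = 4.188790:
  m=-1: (0.05166 - 0.01270j) × (-0.17038 - 0.28160j) = -0.01238 - 0.01239j  (running Σ = -0.01238 - 0.01239j)
  m=0: (0.48278 + 0.00000j) × (0.14859 + 0.00000j) = 0.07173 + 0.00000j  (running Σ = 0.05936 - 0.01239j)
  m=1: (-0.05166 - 0.01270j) × (0.17038 - 0.28160j) = -0.01238 + 0.01239j  (running Σ = 0.04698 + 0.00000j)
Σ over m = 0.04698 + 0.00000j; ×(4π/3) → 0.19678 + 0.00000j. Real part: 0.196781

0.196781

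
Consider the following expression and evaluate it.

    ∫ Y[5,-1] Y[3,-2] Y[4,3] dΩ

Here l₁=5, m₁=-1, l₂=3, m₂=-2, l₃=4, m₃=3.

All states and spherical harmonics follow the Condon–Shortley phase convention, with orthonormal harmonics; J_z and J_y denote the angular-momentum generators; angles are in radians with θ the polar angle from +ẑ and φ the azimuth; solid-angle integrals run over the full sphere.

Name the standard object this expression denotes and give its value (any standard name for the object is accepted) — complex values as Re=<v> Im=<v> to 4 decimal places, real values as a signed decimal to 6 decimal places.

Gaunt coefficient, +0.160929

This is a Gaunt coefficient — the integral of a triple product of spherical harmonics over the sphere.
m-sum 0 ✓  L=12 even ✓  2≤4≤8 ✓
Π(2lᵢ+1) = 11×7×9 = 693
triangle coeff Δ(5,3,4) = 1/180180
Σ_t [1,3]: t=1:−1/576 t=2:+1/144 t=3:−1/576 = 1/288
(3j)²=20/1001 [(5 3 4; 0 0 0)], sign=+1
Σ_t [0,1]: t=0:+1/17280 t=1:−1/1440 = -11/17280
(3j)²=11/468 [(5 3 4; -1 -2 3)], sign=+1
⇒ 4πI² = 55/169
I = (+1)√(55/169/(4π)) = 0.16092854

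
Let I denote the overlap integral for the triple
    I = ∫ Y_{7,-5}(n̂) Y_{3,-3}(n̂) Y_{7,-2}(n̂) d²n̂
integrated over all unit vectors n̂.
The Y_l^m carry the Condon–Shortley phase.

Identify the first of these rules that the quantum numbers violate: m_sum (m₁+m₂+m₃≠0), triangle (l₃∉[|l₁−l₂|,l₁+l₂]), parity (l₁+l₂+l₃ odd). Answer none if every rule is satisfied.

m₁+m₂+m₃ = -5 − 3 − 2 = -10  ✗
triangle: |7−3|=4 ≤ l₃=7 ≤ 7+3=10
parity: l₁+l₂+l₃ = 17 is odd

m_sum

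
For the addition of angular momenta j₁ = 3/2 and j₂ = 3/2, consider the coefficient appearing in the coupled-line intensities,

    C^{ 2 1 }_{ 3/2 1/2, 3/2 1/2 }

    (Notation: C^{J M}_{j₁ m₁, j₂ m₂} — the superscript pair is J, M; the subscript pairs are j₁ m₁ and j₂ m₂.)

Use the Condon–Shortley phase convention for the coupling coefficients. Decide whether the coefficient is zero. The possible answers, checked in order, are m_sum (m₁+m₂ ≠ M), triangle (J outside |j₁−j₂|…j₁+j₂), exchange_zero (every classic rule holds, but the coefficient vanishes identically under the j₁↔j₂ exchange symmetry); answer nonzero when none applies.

exchange_zero

m-sum: m₁+m₂ = 1/2+1/2 = 1, M = 1  ✓
triangle: |j₁−j₂| = 0 ≤ J = 2 ≤ j₁+j₂ = 3  ✓
exchange: j₁=j₂ and m₁=m₂, and (−1)^(j₁+j₂−J) = (−1)^1 = −1 forces ⟨j₁m₁;j₂m₂|JM⟩ = −⟨j₂m₂;j₁m₁|JM⟩ = −⟨j₁m₁;j₂m₂|JM⟩ ⇒ the coefficient vanishes identically
Racah sum check: Σ_k collapses to 0 ⇒ CG = 0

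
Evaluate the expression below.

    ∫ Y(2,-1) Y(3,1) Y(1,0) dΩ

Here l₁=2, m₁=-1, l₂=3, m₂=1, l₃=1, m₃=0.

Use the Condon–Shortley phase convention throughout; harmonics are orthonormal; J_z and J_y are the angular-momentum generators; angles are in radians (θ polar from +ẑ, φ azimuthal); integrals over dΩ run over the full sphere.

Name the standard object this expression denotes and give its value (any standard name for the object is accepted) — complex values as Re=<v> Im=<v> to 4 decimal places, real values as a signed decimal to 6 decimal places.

This is a Gaunt coefficient — the integral of a triple product of spherical harmonics over the sphere.
m-sum 0 ✓  L=6 even ✓  1≤1≤5 ✓
Π(2lᵢ+1) = 5×7×3 = 105
triangle coeff Δ(2,3,1) = 1/105
Σ_t [2,2]: t=2:+1/4 = 1/4
(3j)²=3/35 [(2 3 1; 0 0 0)], sign=-1
Σ_t [3,3]: t=3:−1/6 = -1/6
(3j)²=8/105 [(2 3 1; -1 1 0)], sign=+1
⇒ 4πI² = 24/35
I = (-1)√(24/35/(4π)) = -0.23359668

Gaunt coefficient, -0.233597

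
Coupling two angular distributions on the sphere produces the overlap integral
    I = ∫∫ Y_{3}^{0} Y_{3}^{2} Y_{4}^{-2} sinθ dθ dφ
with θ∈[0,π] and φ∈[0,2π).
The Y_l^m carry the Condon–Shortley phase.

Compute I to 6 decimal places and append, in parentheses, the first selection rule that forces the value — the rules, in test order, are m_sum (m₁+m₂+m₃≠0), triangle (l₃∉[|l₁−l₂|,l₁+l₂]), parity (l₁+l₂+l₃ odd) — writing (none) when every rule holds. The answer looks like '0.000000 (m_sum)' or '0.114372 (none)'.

-0.044418 (none)

Rules hold: Σm=0, L=10 even, 0≤4≤6.
N = 7·7·9 = 441
Δ = 2!·4!·4!/11! = 1/34650
Racah Σ t=0..2: t=0:+1/72 t=1:−1/16 t=2:+1/72 = -5/144
⇒ 3j(3 3 4; 0 0 0)² = 2/77, sgn -1
Racah Σ t=1..2: t=1:−1/96 t=2:+1/72 = 1/288
⇒ 3j(3 3 4; 0 2 -2)² = 1/462, sgn +1
4πI² = N·(3j₀)²·(3jₘ)² = 3/121
I = -1·√(0.0247934/4π) = -0.04441841
No selection rule forces the value: the integral is nonzero (none).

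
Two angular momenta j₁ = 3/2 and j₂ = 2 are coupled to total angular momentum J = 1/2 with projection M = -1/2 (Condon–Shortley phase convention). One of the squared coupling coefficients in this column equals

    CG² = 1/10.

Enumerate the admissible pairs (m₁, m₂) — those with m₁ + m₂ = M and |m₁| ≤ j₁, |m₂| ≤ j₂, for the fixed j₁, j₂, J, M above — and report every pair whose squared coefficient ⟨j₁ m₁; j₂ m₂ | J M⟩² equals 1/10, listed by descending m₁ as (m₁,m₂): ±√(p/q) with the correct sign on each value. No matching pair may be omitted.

Admissible pairs with m₁+m₂ = M = -1/2: (-3/2,1), (-1/2,0), (1/2,-1), (3/2,-2)
  (m₁,m₂)=(3/2,-2): CG² = 2/5, CG = +√(2/5)
  (m₁,m₂)=(1/2,-1): CG² = 3/10, CG = −√(3/10)
  (m₁,m₂)=(-1/2,0): CG² = 1/5, CG = +√(1/5)
  (m₁,m₂)=(-3/2,1): CG² = 1/10, CG = −√(1/10)   ← matches the target
Pairs with CG² = 1/10: (-3/2,1): −√(1/10)

(-3/2,1): −√(1/10)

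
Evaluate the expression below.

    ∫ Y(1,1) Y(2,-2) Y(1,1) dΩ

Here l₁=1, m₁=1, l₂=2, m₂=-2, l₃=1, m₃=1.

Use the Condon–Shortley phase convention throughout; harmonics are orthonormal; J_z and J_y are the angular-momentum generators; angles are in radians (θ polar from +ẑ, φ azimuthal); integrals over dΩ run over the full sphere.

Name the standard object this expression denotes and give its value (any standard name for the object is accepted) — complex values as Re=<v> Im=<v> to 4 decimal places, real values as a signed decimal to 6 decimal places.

This is a Gaunt coefficient — the integral of a triple product of spherical harmonics over the sphere.
Rules hold: Σm=0, L=4 even, 1≤1≤3.
N = 3·5·3 = 45
Δ = 2!·0!·2!/5! = 1/30
Racah Σ t=1..1: t=1:−1/1 = -1/1
⇒ 3j(1 2 1; 0 0 0)² = 2/15, sgn +1
Racah Σ t=0..0: t=0:+1/4 = 1/4
⇒ 3j(1 2 1; 1 -2 1)² = 1/5, sgn +1
4πI² = N·(3j₀)²·(3jₘ)² = 6/5
I = +1·√(1.2/4π) = 0.30901936

Gaunt coefficient, +0.309019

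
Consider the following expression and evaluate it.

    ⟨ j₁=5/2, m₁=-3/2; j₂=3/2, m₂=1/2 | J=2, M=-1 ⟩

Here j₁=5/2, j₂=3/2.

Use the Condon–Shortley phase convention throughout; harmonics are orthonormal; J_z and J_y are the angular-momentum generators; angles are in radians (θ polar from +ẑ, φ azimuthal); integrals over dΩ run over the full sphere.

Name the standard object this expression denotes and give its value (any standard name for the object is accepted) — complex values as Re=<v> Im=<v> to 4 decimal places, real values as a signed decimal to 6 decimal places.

This is a Clebsch–Gordan (vector-coupling) coefficient.
√[5·2!3!1!/7! · 1!4!2!1!1!3!] = √(24/7)
  +(−1)^1/∏(1,1,3,1,0,0)! = -1/6  (running -1/6)
  +(−1)^2/∏(2,0,2,0,1,1)! = 1/4  (running 1/12)
⟨..|..⟩ = √(24/7)·(1/12) = +0.154303

Clebsch–Gordan coefficient, +√(1/42) ≈ +0.154303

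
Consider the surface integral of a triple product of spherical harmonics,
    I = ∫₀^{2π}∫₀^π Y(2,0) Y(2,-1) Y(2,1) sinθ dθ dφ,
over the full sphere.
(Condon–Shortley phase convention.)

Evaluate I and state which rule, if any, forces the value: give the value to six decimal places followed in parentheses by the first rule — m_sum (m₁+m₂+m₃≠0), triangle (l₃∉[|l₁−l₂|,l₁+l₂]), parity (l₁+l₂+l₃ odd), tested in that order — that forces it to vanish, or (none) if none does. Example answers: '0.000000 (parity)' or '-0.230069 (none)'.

-0.090112 (none)

Checks pass: Σm=0; 6 even; l₃=2∈[0,4].
(2·2+1)(2·2+1)(2·2+1) = 125
Δ: 2! 2! 2! / 7! → 1/630
sum: t=0:+1/8 t=1:−1/1 t=2:+1/8 = -3/4
3j²(2 2 2; 0 0 0) = Δ·Π!·Σ² = 2/35  (sign -1)
sum: t=0:+1/4 t=1:−1/2 = -1/4
3j²(2 2 2; 0 -1 1) = Δ·Π!·Σ² = 1/70  (sign +1)
combine: 4πI² = 125·2/35·1/70 = 5/49
take √, sign -1: I = -0.09011188
No selection rule forces the value: the integral is nonzero (none).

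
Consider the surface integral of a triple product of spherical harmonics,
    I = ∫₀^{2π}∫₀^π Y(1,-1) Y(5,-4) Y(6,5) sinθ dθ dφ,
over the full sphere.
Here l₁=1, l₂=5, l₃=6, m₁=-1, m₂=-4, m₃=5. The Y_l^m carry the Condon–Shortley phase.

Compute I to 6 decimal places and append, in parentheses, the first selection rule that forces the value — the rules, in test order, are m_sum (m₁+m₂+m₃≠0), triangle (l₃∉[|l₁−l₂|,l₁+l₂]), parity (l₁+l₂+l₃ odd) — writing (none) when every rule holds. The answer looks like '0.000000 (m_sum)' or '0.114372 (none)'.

-0.303018 (none)

Checks pass: Σm=0; 12 even; l₃=6∈[4,6].
(2·1+1)(2·5+1)(2·6+1) = 429
Δ: 0! 2! 10! / 13! → 1/858
sum: t=0:+1/14400 = 1/14400
3j²(1 5 6; 0 0 0) = Δ·Π!·Σ² = 6/143  (sign +1)
sum: t=0:+1/725760 = 1/725760
3j²(1 5 6; -1 -4 5) = Δ·Π!·Σ² = 5/78  (sign -1)
combine: 4πI² = 429·6/143·5/78 = 15/13
take √, sign -1: I = -0.30301841
No selection rule forces the value: the integral is nonzero (none).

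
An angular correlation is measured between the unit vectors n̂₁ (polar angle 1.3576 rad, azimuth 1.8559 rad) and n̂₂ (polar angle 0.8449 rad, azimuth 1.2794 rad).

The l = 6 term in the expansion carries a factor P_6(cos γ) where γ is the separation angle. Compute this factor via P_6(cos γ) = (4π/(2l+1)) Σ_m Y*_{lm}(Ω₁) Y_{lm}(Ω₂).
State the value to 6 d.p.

Addition theorem: P_6(cos γ) = (4π/13) Σ_m Y*_{lm}(Ω₁) Y_{lm}(Ω₂), m = −6…6:
  m=-6: Y*=0.05868 - 0.41696j  Y=0.01494 - 0.08322j  product -0.03382 - 0.01111j
  m=-5: Y*=-0.31244 + 0.04571j  Y=0.25827 - 0.02952j  product -0.07934 + 0.02103j
  m=-4: Y*=-0.06894 - 0.15017j  Y=0.16929 + 0.39467j  product 0.04760 - 0.05263j
  m=-3: Y*=-0.24353 + 0.21166j  Y=-0.25627 + 0.21437j  product 0.01704 - 0.10645j
  m=-2: Y*=-0.06817 - 0.04372j  Y=0.07973 + 0.05255j  product -0.00314 - 0.00707j
  m=-1: Y*=-0.08921 + 0.30438j  Y=-0.10646 + 0.35495j  product -0.09854 - 0.06407j
  m=+0: Y*=-0.05784 + 0.00000j  Y=-0.00831 + 0.00000j  product 0.00048 + 0.00000j
  m=+1: Y*=0.08921 + 0.30438j  Y=0.10646 + 0.35495j  product -0.09854 + 0.06407j
  m=+2: Y*=-0.06817 + 0.04372j  Y=0.07973 - 0.05255j  product -0.00314 + 0.00707j
  m=+3: Y*=0.24353 + 0.21166j  Y=0.25627 + 0.21437j  product 0.01704 + 0.10645j
  m=+4: Y*=-0.06894 + 0.15017j  Y=0.16929 - 0.39467j  product 0.04760 + 0.05263j
  m=+5: Y*=0.31244 + 0.04571j  Y=-0.25827 - 0.02952j  product -0.07934 - 0.02103j
  m=+6: Y*=0.05868 + 0.41696j  Y=0.01494 + 0.08322j  product -0.03382 + 0.01111j
Accumulated sum -0.29995 - 0.00000j; after 4π/(2l+1) scaling, -0.28994 - 0.00000j ⇒ P_6 = -0.289940

-0.289940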